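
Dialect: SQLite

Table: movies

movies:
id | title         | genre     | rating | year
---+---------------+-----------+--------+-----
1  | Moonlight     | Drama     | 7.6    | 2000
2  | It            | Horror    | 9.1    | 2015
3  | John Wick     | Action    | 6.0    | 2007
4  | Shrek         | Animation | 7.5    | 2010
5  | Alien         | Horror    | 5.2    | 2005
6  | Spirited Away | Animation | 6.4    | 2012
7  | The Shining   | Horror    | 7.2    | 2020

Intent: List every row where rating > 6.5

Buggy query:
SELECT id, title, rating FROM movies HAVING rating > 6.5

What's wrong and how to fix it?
Bug: This is a non-aggregate query (no GROUP BY, no aggregates), so in SQLite the HAVING clause is invalid here; a row-level condition belongs in WHERE

Fix: Replace HAVING with WHERE since the condition applies to individual rows

Corrected query:
SELECT id, title, rating FROM movies WHERE rating > 6.5

Result:
id | title       | rating
---+-------------+-------
1  | Moonlight   | 7.6   
2  | It          | 9.1   
4  | Shrek       | 7.5   
7  | The Shining | 7.2   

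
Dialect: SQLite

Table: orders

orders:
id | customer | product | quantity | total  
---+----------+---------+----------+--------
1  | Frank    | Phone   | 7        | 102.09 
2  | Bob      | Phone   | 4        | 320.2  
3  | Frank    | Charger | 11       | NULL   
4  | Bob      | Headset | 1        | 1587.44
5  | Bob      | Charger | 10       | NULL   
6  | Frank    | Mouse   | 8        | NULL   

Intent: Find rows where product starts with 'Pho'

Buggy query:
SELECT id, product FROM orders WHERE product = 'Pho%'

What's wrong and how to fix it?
Bug: '=' compares the literal string including the % character; pattern matching needs LIKE

Fix: Replace '=' with LIKE so 'Pho%' is treated as a pattern

Corrected query:
SELECT id, product FROM orders WHERE product LIKE 'Pho%'

Result:
id | product
---+--------
1  | Phone  
2  | Phone  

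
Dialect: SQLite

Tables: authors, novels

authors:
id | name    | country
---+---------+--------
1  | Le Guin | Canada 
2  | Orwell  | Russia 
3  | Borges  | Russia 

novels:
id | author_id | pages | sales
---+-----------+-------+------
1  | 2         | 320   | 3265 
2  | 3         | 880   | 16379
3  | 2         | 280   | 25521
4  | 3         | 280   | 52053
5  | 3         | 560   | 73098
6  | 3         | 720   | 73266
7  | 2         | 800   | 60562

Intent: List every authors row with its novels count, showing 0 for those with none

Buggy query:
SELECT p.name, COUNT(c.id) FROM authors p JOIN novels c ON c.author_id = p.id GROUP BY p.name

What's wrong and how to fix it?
Bug: INNER JOIN drops authors rows that have no matching novels rows

Fix: Switch to LEFT JOIN to retain unmatched parent rows

Corrected query:
SELECT p.name, COUNT(c.id) FROM authors p LEFT JOIN novels c ON c.author_id = p.id GROUP BY p.name

Result:
name    | COUNT(c.id)
--------+------------
Borges  | 4          
Le Guin | 0          
Orwell  | 3          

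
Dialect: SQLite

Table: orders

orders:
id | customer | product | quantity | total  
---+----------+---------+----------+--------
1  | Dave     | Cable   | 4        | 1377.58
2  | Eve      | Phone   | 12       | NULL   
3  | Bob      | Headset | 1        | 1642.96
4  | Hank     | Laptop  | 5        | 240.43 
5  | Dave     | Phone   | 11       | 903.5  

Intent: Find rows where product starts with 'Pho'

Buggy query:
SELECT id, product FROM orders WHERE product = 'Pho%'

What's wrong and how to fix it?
Bug: Wildcards only work with LIKE; '=' treats '%' as a literal character

Fix: Use LIKE for wildcard pattern matching

Corrected query:
SELECT id, product FROM orders WHERE product LIKE 'Pho%'

Result:
id | product
---+--------
2  | Phone  
5  | Phone  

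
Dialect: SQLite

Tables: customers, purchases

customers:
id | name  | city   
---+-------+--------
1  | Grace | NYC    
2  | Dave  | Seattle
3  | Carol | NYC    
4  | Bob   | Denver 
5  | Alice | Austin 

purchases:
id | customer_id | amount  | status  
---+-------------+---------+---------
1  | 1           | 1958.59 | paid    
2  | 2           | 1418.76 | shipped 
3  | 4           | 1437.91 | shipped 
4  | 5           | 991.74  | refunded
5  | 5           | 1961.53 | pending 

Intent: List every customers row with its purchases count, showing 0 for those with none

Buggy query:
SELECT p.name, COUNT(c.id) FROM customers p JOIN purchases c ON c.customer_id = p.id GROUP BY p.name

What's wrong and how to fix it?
Bug: An inner join excludes parents with zero children

Fix: Switch to LEFT JOIN to retain unmatched parent rows

Corrected query:
SELECT p.name, COUNT(c.id) FROM customers p LEFT JOIN purchases c ON c.customer_id = p.id GROUP BY p.name

Result:
name  | COUNT(c.id)
------+------------
Alice | 2          
Bob   | 1          
Carol | 0          
Dave  | 1          
Grace | 1          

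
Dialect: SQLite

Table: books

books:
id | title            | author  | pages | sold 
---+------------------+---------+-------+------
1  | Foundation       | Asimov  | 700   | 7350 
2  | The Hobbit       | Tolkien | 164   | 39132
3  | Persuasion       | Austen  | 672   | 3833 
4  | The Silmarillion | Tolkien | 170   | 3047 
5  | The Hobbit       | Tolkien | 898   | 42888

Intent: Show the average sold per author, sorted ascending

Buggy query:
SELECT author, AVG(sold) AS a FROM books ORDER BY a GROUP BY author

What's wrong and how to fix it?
Bug: GROUP BY must precede ORDER BY

Fix: Move ORDER BY to the end, after GROUP BY

Corrected query:
SELECT author, AVG(sold) AS a FROM books GROUP BY author ORDER BY a

Result:
author  | a           
--------+-------------
Austen  | 3833        
Asimov  | 7350        
Tolkien | 28355.666667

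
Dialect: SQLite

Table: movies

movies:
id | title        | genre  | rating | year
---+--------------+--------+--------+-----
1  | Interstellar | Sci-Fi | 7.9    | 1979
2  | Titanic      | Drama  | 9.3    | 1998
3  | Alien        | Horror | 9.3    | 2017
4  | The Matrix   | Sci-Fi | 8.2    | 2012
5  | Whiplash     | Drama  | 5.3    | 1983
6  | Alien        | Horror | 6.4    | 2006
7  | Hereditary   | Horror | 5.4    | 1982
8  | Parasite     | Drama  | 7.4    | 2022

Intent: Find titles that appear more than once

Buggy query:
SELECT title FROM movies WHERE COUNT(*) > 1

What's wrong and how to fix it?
Bug: COUNT(*) is an aggregate and cannot be used in WHERE

Fix: Group first, then use HAVING for the count condition

Corrected query:
SELECT title FROM movies GROUP BY title HAVING COUNT(*) > 1

Result:
title
-----
Alien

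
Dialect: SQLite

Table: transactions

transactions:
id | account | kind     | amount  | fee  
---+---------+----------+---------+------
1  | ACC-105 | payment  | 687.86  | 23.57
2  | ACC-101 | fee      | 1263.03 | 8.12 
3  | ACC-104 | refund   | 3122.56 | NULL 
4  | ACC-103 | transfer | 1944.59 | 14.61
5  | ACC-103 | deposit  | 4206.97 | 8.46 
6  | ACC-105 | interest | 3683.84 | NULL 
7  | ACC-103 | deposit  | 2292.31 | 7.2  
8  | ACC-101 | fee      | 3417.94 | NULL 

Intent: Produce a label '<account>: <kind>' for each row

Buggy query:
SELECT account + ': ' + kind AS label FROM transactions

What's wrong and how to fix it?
Bug: '+' is numeric addition; on text columns SQLite converts them to 0 instead of concatenating

Fix: Use the || operator for string concatenation

Corrected query:
SELECT account || ': ' || kind AS label FROM transactions

Result:
label            
-----------------
ACC-105: payment 
ACC-101: fee     
ACC-104: refund  
ACC-103: transfer
ACC-103: deposit 
ACC-105: interest
ACC-103: deposit 
ACC-101: fee     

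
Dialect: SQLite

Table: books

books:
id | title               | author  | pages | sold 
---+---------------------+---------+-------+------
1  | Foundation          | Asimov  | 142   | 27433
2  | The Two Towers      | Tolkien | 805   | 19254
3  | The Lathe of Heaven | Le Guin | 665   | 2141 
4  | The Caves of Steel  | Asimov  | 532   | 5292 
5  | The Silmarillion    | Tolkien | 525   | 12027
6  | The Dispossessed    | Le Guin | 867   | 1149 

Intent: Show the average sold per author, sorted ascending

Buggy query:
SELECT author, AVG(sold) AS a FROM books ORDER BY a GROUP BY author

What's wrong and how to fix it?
Bug: ORDER BY appears before GROUP BY; SQL clause order requires GROUP BY first

Fix: Move ORDER BY to the end, after GROUP BY

Corrected query:
SELECT author, AVG(sold) AS a FROM books GROUP BY author ORDER BY a

Result:
author  | a      
--------+--------
Le Guin | 1645   
Tolkien | 15640.5
Asimov  | 16362.5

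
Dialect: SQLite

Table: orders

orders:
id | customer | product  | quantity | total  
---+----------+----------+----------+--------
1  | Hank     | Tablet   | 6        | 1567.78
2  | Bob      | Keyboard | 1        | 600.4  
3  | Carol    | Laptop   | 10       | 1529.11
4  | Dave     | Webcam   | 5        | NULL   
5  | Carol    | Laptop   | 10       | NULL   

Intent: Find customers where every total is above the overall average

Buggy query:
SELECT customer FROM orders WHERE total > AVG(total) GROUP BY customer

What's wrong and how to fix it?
Bug: AVG() is an aggregate; it can't sit directly in WHERE

Fix: Compute the overall average in a scalar subquery and compare each group's MIN against it in HAVING

Corrected query:
SELECT customer FROM orders GROUP BY customer HAVING MIN(total) > (SELECT AVG(total) FROM orders)

Result:
customer
--------
Carol   
Hank    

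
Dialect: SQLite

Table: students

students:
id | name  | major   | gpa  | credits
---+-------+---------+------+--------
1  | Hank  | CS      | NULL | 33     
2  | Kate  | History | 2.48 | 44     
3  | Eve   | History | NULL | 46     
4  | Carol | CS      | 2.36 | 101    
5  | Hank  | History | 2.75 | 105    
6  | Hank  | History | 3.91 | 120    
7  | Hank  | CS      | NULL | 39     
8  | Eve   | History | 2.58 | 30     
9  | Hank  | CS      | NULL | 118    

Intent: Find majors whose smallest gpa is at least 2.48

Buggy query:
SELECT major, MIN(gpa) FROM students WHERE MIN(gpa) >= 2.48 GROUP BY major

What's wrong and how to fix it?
Bug: MIN() in WHERE is a misuse of aggregate

Fix: Use HAVING for the per-group MIN condition

Corrected query:
SELECT major, MIN(gpa) FROM students GROUP BY major HAVING MIN(gpa) >= 2.48

Result:
major   | MIN(gpa)
--------+---------
History | 2.48    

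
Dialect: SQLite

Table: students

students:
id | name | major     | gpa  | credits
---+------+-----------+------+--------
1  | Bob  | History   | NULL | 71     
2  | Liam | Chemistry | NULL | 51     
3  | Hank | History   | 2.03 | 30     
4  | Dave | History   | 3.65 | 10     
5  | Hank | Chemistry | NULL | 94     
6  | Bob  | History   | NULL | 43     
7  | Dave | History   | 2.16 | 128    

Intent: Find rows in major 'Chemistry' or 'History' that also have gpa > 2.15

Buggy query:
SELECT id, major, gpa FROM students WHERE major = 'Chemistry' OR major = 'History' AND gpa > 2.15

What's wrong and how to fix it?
Bug: AND binds tighter than OR, so this parses as major = 'Chemistry' OR (major = 'History' AND gpa > 2.15)

Fix: Group the OR with parentheses (or use IN), then AND the threshold

Corrected query:
SELECT id, major, gpa FROM students WHERE (major = 'Chemistry' OR major = 'History') AND gpa > 2.15

Result:
id | major   | gpa 
---+---------+-----
4  | History | 3.65
7  | History | 2.16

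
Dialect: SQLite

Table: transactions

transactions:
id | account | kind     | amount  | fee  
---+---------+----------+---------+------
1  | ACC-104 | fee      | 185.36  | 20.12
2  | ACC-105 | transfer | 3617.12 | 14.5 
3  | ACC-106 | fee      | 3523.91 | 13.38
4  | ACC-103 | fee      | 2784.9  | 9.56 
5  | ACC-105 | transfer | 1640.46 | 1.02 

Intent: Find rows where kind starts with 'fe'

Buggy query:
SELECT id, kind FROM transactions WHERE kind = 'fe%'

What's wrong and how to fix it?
Bug: Wildcards only work with LIKE; '=' treats '%' as a literal character

Fix: Use LIKE for wildcard pattern matching

Corrected query:
SELECT id, kind FROM transactions WHERE kind LIKE 'fe%'

Result:
id | kind
---+-----
1  | fee 
3  | fee 
4  | fee 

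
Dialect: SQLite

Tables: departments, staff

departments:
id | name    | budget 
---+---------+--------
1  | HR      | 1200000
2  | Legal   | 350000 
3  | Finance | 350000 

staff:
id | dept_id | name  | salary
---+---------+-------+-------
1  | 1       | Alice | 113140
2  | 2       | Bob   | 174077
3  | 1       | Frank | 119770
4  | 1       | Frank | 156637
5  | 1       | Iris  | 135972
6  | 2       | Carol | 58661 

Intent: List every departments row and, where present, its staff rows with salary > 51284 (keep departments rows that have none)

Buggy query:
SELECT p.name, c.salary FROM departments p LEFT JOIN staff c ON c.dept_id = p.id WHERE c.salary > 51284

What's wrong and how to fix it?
Bug: A WHERE condition on the right-hand table after LEFT JOIN drops unmatched parents

Fix: Put 'c.salary > 51284' in the JOIN's ON clause instead of WHERE

Corrected query:
SELECT p.name, c.salary FROM departments p LEFT JOIN staff c ON c.dept_id = p.id AND c.salary > 51284

Result:
name    | salary
--------+-------
HR      | 113140
HR      | 119770
HR      | 135972
HR      | 156637
Legal   | 58661 
Legal   | 174077
Finance | NULL  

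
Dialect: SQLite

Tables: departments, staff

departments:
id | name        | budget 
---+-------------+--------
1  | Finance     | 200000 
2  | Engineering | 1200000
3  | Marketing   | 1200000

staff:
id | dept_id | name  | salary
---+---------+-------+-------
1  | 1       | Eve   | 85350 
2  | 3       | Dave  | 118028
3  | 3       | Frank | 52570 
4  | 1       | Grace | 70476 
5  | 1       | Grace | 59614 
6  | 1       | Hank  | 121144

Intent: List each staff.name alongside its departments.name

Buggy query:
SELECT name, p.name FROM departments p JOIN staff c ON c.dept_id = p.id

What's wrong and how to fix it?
Bug: 'name' exists in both joined tables, so the database can't tell which one is meant

Fix: Prefix ambiguous columns with the table alias

Corrected query:
SELECT c.name, p.name FROM departments p JOIN staff c ON c.dept_id = p.id

Result:
name  | name     
------+----------
Eve   | Finance  
Dave  | Marketing
Frank | Marketing
Grace | Finance  
Grace | Finance  
Hank  | Finance  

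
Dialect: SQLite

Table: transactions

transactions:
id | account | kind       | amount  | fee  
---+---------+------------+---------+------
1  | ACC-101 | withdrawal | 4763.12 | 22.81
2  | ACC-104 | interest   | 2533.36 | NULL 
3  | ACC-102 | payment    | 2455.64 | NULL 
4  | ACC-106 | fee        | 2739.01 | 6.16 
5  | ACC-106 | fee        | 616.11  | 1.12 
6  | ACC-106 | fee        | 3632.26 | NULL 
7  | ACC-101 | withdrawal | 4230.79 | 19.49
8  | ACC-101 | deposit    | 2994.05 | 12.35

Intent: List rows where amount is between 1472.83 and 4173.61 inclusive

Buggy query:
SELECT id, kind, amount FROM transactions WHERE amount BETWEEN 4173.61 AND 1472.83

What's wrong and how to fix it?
Bug: BETWEEN expects the lower bound first; with 4173.61 AND 1472.83 the range is empty

Fix: Swap the bounds so the smaller value comes first

Corrected query:
SELECT id, kind, amount FROM transactions WHERE amount BETWEEN 1472.83 AND 4173.61

Result:
id | kind     | amount 
---+----------+--------
2  | interest | 2533.36
3  | payment  | 2455.64
4  | fee      | 2739.01
6  | fee      | 3632.26
8  | deposit  | 2994.05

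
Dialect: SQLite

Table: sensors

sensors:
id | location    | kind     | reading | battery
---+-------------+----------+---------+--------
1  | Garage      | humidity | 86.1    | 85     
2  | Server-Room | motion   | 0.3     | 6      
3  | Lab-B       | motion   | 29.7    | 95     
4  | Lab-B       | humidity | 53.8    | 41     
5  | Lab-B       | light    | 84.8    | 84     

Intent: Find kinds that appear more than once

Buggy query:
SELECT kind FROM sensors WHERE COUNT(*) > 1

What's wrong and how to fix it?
Bug: COUNT(*) is an aggregate and cannot be used in WHERE

Fix: Group first, then use HAVING for the count condition

Corrected query:
SELECT kind FROM sensors GROUP BY kind HAVING COUNT(*) > 1

Result:
kind    
--------
humidity
motion  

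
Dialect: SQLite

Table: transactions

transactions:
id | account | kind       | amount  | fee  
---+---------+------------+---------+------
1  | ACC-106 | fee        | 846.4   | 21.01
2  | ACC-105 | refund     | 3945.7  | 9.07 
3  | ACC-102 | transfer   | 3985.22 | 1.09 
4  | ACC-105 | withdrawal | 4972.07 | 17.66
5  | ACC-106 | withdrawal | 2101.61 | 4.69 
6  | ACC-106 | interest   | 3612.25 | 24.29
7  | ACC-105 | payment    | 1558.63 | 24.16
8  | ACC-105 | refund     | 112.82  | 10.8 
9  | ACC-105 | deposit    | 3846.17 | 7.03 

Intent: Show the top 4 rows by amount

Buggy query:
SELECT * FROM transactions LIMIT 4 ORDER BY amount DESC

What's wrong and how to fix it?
Bug: LIMIT must come after ORDER BY

Fix: Swap the clauses: ORDER BY first, then LIMIT

Corrected query:
SELECT * FROM transactions ORDER BY amount DESC LIMIT 4

Result:
id | account | kind       | amount  | fee  
---+---------+------------+---------+------
4  | ACC-105 | withdrawal | 4972.07 | 17.66
3  | ACC-102 | transfer   | 3985.22 | 1.09 
2  | ACC-105 | refund     | 3945.7  | 9.07 
9  | ACC-105 | deposit    | 3846.17 | 7.03 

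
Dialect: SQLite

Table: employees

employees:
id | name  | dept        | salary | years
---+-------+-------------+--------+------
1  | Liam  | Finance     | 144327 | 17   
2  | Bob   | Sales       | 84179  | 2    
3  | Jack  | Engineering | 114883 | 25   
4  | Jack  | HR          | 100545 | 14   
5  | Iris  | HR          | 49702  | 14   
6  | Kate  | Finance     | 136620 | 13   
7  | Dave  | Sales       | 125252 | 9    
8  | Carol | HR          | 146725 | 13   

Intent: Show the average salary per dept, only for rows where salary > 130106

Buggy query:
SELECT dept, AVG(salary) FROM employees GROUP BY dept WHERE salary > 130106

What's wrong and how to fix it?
Bug: Row-level WHERE must come before GROUP BY in the clause order

Fix: Place WHERE between FROM and GROUP BY

Corrected query:
SELECT dept, AVG(salary) FROM employees WHERE salary > 130106 GROUP BY dept

Result:
dept    | AVG(salary)
--------+------------
Finance | 140473.5   
HR      | 146725     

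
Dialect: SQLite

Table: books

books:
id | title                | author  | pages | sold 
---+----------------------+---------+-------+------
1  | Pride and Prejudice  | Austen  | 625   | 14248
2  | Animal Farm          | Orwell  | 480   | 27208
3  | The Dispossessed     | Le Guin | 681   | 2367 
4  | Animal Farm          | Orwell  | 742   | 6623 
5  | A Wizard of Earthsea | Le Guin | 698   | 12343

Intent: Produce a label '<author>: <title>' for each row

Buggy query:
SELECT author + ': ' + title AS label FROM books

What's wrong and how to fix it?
Bug: SQLite uses || for string concatenation; + coerces text to numbers (yielding 0)

Fix: Replace + with || to concatenate text

Corrected query:
SELECT author || ': ' || title AS label FROM books

Result:
label                        
-----------------------------
Austen: Pride and Prejudice  
Orwell: Animal Farm          
Le Guin: The Dispossessed    
Orwell: Animal Farm          
Le Guin: A Wizard of Earthsea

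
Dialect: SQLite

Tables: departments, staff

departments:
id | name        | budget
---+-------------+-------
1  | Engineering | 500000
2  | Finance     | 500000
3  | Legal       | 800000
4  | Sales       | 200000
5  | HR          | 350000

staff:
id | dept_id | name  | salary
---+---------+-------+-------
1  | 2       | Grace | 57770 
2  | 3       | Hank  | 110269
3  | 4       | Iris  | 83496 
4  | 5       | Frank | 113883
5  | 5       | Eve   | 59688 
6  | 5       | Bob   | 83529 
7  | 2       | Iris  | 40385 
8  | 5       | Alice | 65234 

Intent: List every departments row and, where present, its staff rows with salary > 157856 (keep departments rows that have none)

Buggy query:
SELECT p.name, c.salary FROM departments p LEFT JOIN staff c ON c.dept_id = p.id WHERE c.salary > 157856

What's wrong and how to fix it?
Bug: Filtering c.salary in WHERE discards the NULL rows produced by LEFT JOIN, turning it into an inner join

Fix: Put 'c.salary > 157856' in the JOIN's ON clause instead of WHERE

Corrected query:
SELECT p.name, c.salary FROM departments p LEFT JOIN staff c ON c.dept_id = p.id AND c.salary > 157856

Result:
name        | salary
------------+-------
Engineering | NULL  
Finance     | NULL  
Legal       | NULL  
Sales       | NULL  
HR          | NULL  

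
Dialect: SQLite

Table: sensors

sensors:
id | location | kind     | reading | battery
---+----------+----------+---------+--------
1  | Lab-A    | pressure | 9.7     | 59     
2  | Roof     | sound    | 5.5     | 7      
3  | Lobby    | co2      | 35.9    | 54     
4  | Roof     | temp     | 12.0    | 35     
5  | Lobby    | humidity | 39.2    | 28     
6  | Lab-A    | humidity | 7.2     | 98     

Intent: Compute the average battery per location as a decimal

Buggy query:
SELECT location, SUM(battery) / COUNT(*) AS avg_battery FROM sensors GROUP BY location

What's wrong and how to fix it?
Bug: SUM(battery) and COUNT(*) are both integers; the division truncates the fractional part

Fix: Multiply by 1.0 (or CAST to REAL) to force floating-point division

Corrected query:
SELECT location, SUM(battery) * 1.0 / COUNT(*) AS avg_battery FROM sensors GROUP BY location

Result:
location | avg_battery
---------+------------
Lab-A    | 78.5       
Lobby    | 41         
Roof     | 21         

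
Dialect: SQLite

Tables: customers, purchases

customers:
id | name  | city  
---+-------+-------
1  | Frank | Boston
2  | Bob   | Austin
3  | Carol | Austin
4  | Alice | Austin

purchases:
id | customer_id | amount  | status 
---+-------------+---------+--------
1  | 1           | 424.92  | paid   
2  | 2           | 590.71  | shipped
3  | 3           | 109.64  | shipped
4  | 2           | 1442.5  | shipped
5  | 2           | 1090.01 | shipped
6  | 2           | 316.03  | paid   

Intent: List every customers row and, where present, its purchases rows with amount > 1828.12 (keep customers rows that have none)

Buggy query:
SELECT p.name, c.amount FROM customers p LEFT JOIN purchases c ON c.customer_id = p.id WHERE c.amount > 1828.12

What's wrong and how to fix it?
Bug: Filtering c.amount in WHERE discards the NULL rows produced by LEFT JOIN, turning it into an inner join

Fix: Move the right-table condition into the ON clause so unmatched parents are kept

Corrected query:
SELECT p.name, c.amount FROM customers p LEFT JOIN purchases c ON c.customer_id = p.id AND c.amount > 1828.12

Result:
name  | amount
------+-------
Frank | NULL  
Bob   | NULL  
Carol | NULL  
Alice | NULL  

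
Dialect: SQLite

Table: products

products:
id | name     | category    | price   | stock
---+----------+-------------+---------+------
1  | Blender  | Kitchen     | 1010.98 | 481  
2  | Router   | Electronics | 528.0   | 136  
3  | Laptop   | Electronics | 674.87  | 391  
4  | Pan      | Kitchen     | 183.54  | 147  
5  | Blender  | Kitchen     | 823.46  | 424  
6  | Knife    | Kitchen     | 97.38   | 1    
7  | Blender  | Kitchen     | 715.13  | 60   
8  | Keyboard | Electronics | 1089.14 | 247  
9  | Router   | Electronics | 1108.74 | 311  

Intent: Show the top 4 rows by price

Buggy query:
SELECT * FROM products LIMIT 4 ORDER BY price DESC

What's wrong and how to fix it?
Bug: ORDER BY cannot follow LIMIT; LIMIT is the final clause

Fix: Swap the clauses: ORDER BY first, then LIMIT

Corrected query:
SELECT * FROM products ORDER BY price DESC LIMIT 4

Result:
id | name     | category    | price   | stock
---+----------+-------------+---------+------
9  | Router   | Electronics | 1108.74 | 311  
8  | Keyboard | Electronics | 1089.14 | 247  
1  | Blender  | Kitchen     | 1010.98 | 481  
5  | Blender  | Kitchen     | 823.46  | 424  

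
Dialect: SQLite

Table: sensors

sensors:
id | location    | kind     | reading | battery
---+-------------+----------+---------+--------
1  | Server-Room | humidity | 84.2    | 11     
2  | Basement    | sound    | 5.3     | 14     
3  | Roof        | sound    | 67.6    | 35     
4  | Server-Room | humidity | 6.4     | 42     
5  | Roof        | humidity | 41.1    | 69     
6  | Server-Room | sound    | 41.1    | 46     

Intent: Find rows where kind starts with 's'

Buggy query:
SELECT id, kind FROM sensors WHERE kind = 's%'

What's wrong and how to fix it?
Bug: Wildcards only work with LIKE; '=' treats '%' as a literal character

Fix: Use LIKE for wildcard pattern matching

Corrected query:
SELECT id, kind FROM sensors WHERE kind LIKE 's%'

Result:
id | kind 
---+------
2  | sound
3  | sound
6  | sound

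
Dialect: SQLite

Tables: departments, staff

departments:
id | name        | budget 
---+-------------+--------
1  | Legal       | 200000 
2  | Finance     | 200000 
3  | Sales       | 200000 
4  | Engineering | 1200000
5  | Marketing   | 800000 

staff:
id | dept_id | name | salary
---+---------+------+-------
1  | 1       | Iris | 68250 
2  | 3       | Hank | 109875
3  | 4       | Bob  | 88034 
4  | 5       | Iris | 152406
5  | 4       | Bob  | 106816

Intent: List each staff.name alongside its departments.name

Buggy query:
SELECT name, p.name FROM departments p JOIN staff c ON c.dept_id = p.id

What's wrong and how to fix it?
Bug: Both tables have a 'name' column; the unqualified reference is ambiguous

Fix: Prefix ambiguous columns with the table alias

Corrected query:
SELECT c.name, p.name FROM departments p JOIN staff c ON c.dept_id = p.id

Result:
name | name       
-----+------------
Iris | Legal      
Hank | Sales      
Bob  | Engineering
Iris | Marketing  
Bob  | Engineering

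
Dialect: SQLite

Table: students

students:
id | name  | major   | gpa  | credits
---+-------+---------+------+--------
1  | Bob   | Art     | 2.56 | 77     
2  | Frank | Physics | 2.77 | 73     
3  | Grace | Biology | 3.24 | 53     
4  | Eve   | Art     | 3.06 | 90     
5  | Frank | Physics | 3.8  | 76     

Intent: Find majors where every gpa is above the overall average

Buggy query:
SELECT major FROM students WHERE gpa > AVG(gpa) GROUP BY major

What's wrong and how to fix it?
Bug: AVG() is an aggregate; it can't sit directly in WHERE

Fix: Compute the overall average in a scalar subquery and compare each group's MIN against it in HAVING

Corrected query:
SELECT major FROM students GROUP BY major HAVING MIN(gpa) > (SELECT AVG(gpa) FROM students)

Result:
major  
-------
Biology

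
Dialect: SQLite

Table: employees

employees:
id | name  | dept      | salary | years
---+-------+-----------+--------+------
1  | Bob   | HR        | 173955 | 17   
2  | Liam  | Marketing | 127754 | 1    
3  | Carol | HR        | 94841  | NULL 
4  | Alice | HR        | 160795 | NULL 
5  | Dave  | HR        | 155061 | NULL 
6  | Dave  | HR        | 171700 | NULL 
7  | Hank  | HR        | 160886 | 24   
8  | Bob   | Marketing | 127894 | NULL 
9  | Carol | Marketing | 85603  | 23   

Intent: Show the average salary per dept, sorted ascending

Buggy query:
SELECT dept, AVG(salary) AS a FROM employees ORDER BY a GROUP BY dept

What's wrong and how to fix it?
Bug: GROUP BY must precede ORDER BY

Fix: Move ORDER BY to the end, after GROUP BY

Corrected query:
SELECT dept, AVG(salary) AS a FROM employees GROUP BY dept ORDER BY a

Result:
dept      | a            
----------+--------------
Marketing | 113750.333333
HR        | 152873       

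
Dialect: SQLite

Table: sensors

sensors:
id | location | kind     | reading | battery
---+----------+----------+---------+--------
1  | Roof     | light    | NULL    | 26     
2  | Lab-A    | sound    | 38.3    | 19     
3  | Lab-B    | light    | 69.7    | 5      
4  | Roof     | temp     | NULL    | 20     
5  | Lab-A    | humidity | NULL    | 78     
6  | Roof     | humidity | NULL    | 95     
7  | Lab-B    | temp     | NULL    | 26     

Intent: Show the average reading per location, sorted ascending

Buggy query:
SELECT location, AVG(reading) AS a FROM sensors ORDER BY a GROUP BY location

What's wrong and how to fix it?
Bug: GROUP BY must precede ORDER BY

Fix: Move ORDER BY to the end, after GROUP BY

Corrected query:
SELECT location, AVG(reading) AS a FROM sensors GROUP BY location ORDER BY a

Result:
location | a   
---------+-----
Roof     | NULL
Lab-A    | 38.3
Lab-B    | 69.7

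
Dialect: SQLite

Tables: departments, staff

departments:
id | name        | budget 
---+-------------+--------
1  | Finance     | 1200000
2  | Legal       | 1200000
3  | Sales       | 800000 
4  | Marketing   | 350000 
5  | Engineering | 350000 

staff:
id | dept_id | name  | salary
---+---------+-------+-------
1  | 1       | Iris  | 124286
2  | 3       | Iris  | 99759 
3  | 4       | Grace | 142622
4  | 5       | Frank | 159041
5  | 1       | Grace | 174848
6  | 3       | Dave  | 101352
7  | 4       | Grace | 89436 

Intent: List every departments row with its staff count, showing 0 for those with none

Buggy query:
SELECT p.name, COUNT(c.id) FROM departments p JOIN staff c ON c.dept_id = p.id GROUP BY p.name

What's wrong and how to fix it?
Bug: An inner join excludes parents with zero children

Fix: Switch to LEFT JOIN to retain unmatched parent rows

Corrected query:
SELECT p.name, COUNT(c.id) FROM departments p LEFT JOIN staff c ON c.dept_id = p.id GROUP BY p.name

Result:
name        | COUNT(c.id)
------------+------------
Engineering | 1          
Finance     | 2          
Legal       | 0          
Marketing   | 2          
Sales       | 2          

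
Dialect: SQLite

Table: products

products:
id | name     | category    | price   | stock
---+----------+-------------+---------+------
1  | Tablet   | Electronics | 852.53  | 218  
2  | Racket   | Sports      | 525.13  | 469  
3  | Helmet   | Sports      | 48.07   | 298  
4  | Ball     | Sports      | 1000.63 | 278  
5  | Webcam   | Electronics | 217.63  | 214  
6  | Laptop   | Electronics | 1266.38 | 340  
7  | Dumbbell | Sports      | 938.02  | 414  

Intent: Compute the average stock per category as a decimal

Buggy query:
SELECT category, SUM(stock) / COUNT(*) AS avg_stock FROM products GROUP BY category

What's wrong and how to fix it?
Bug: SUM(stock) and COUNT(*) are both integers; the division truncates the fractional part

Fix: Multiply by 1.0 (or CAST to REAL) to force floating-point division

Corrected query:
SELECT category, SUM(stock) * 1.0 / COUNT(*) AS avg_stock FROM products GROUP BY category

Result:
category    | avg_stock 
------------+-----------
Electronics | 257.333333
Sports      | 364.75    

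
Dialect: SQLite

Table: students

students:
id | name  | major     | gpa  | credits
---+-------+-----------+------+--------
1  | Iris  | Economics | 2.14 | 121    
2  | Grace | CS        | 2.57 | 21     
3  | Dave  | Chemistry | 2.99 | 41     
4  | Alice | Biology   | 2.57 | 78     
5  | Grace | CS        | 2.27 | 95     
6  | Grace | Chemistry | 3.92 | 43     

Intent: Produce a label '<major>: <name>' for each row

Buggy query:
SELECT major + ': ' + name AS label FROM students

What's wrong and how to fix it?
Bug: SQLite uses || for string concatenation; + coerces text to numbers (yielding 0)

Fix: Replace + with || to concatenate text

Corrected query:
SELECT major || ': ' || name AS label FROM students

Result:
label           
----------------
Economics: Iris 
CS: Grace       
Chemistry: Dave 
Biology: Alice  
CS: Grace       
Chemistry: Grace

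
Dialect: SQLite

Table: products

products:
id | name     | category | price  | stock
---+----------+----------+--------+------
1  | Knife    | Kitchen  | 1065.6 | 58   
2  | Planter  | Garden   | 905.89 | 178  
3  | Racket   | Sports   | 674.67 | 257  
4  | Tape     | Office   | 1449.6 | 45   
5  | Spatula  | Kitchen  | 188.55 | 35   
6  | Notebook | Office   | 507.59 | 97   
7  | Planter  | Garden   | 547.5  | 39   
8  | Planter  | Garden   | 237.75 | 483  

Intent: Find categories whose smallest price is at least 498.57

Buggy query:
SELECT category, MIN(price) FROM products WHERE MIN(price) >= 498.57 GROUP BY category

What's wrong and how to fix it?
Bug: MIN() in WHERE is a misuse of aggregate

Fix: Use HAVING for the per-group MIN condition

Corrected query:
SELECT category, MIN(price) FROM products GROUP BY category HAVING MIN(price) >= 498.57

Result:
category | MIN(price)
---------+-----------
Office   | 507.59    
Sports   | 674.67    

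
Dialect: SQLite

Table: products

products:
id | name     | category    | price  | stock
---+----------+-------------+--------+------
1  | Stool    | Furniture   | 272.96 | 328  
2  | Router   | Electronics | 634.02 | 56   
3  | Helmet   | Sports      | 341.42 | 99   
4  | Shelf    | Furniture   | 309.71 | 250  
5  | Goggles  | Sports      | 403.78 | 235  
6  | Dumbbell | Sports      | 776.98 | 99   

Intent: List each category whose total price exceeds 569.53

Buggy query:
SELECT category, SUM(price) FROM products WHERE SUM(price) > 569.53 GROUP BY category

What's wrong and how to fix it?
Bug: WHERE runs before GROUP BY, so aggregates aren't available there

Fix: Move the aggregate condition to a HAVING clause

Corrected query:
SELECT category, SUM(price) FROM products GROUP BY category HAVING SUM(price) > 569.53

Result:
category    | SUM(price)
------------+-----------
Electronics | 634.02    
Furniture   | 582.67    
Sports      | 1522.18   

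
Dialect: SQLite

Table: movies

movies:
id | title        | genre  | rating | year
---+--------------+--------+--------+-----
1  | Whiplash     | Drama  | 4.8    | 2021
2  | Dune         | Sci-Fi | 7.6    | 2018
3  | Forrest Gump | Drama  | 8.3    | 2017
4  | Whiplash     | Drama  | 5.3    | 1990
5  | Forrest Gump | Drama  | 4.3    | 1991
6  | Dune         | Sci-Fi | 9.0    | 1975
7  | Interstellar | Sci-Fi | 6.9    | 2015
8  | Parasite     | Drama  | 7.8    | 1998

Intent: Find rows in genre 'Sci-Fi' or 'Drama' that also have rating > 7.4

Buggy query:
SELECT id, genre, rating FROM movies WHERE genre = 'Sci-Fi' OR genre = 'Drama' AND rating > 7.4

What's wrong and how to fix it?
Bug: AND binds tighter than OR, so this parses as genre = 'Sci-Fi' OR (genre = 'Drama' AND rating > 7.4)

Fix: Group the OR with parentheses (or use IN), then AND the threshold

Corrected query:
SELECT id, genre, rating FROM movies WHERE (genre = 'Sci-Fi' OR genre = 'Drama') AND rating > 7.4

Result:
id | genre  | rating
---+--------+-------
2  | Sci-Fi | 7.6   
3  | Drama  | 8.3   
6  | Sci-Fi | 9     
8  | Drama  | 7.8   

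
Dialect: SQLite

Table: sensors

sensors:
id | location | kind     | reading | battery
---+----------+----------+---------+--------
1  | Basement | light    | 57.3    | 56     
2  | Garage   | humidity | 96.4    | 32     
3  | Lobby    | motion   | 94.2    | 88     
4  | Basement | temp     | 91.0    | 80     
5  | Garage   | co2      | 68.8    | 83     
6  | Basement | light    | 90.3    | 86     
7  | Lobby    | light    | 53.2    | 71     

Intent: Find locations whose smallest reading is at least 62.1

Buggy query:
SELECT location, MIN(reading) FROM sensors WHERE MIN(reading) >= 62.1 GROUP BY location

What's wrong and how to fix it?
Bug: Aggregates like MIN are computed per group after WHERE runs

Fix: Use HAVING for the per-group MIN condition

Corrected query:
SELECT location, MIN(reading) FROM sensors GROUP BY location HAVING MIN(reading) >= 62.1

Result:
location | MIN(reading)
---------+-------------
Garage   | 68.8        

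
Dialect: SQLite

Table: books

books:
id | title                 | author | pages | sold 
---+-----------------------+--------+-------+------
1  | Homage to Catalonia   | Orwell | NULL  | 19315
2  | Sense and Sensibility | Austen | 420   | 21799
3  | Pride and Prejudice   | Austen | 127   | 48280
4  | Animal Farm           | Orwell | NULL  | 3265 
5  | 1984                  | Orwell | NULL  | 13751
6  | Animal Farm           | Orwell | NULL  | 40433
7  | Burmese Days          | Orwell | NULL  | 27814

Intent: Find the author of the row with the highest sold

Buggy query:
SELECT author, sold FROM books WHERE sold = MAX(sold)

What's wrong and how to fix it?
Bug: WHERE is evaluated per row; an aggregate over the whole table isn't defined there

Fix: Use a subquery: WHERE sold = (SELECT MAX(sold) FROM books)

Corrected query:
SELECT author, sold FROM books WHERE sold = (SELECT MAX(sold) FROM books)

Result:
author | sold 
-------+------
Austen | 48280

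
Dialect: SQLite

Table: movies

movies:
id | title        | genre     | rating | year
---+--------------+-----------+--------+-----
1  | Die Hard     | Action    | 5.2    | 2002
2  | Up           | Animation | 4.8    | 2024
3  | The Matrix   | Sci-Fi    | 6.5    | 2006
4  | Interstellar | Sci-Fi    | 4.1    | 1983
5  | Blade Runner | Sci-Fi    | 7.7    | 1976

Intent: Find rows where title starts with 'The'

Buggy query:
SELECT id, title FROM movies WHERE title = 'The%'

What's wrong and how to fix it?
Bug: '=' compares the literal string including the % character; pattern matching needs LIKE

Fix: Replace '=' with LIKE so 'The%' is treated as a pattern

Corrected query:
SELECT id, title FROM movies WHERE title LIKE 'The%'

Result:
id | title     
---+-----------
3  | The Matrix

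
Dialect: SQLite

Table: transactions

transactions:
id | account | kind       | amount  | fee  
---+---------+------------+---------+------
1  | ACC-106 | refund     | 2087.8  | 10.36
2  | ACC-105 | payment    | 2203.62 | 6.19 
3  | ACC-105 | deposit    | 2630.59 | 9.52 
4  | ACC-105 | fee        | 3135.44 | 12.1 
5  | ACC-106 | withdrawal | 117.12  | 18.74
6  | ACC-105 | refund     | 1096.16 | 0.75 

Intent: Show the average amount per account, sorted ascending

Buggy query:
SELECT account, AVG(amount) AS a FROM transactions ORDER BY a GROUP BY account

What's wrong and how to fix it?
Bug: GROUP BY must precede ORDER BY

Fix: Move ORDER BY to the end, after GROUP BY

Corrected query:
SELECT account, AVG(amount) AS a FROM transactions GROUP BY account ORDER BY a

Result:
account | a        
--------+----------
ACC-106 | 1102.46  
ACC-105 | 2266.4525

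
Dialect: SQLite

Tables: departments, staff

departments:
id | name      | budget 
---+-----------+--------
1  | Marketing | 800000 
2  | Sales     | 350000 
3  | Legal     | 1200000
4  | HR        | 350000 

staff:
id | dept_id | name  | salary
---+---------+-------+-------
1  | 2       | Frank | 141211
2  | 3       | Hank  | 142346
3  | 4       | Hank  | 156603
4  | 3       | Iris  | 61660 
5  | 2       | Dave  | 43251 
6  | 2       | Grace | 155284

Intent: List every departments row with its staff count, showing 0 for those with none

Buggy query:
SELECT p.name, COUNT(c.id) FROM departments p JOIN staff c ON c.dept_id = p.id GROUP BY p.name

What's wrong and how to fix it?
Bug: INNER JOIN drops departments rows that have no matching staff rows

Fix: Use LEFT JOIN so parents without children still appear (COUNT(c.id) gives 0)

Corrected query:
SELECT p.name, COUNT(c.id) FROM departments p LEFT JOIN staff c ON c.dept_id = p.id GROUP BY p.name

Result:
name      | COUNT(c.id)
----------+------------
HR        | 1          
Legal     | 2          
Marketing | 0          
Sales     | 3          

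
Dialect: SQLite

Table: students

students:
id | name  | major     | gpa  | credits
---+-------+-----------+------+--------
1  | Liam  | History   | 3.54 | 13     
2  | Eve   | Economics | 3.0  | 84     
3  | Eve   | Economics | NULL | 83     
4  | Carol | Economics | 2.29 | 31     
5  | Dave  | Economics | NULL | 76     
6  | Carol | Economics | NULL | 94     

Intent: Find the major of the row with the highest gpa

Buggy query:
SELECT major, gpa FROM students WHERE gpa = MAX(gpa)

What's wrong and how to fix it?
Bug: WHERE is evaluated per row; an aggregate over the whole table isn't defined there

Fix: Use a subquery: WHERE gpa = (SELECT MAX(gpa) FROM students)

Corrected query:
SELECT major, gpa FROM students WHERE gpa = (SELECT MAX(gpa) FROM students)

Result:
major   | gpa 
--------+-----
History | 3.54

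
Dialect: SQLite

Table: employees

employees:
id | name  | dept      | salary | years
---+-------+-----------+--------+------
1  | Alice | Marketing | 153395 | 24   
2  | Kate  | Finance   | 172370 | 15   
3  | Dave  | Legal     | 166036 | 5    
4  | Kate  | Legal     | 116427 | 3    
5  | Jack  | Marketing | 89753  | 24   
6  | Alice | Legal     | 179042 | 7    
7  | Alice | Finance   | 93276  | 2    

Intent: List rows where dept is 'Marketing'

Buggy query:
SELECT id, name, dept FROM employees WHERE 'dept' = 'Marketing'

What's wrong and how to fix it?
Bug: 'dept' in single quotes is a string literal, not the column; the comparison is literal-vs-literal and never true

Fix: Remove the quotes around the column name (or use double quotes for an identifier)

Corrected query:
SELECT id, name, dept FROM employees WHERE dept = 'Marketing'

Result:
id | name  | dept     
---+-------+----------
1  | Alice | Marketing
5  | Jack  | Marketing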